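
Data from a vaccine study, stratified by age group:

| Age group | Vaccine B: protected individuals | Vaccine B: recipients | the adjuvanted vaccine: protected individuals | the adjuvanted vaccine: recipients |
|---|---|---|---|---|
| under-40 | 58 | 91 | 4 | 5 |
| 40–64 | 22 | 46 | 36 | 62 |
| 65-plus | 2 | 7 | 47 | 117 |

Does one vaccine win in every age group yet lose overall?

Under-40: Vaccine B 58/91 = 63.7%, the adjuvanted vaccine 4/5 = 80.0% → the adjuvanted vaccine
40–64: Vaccine B 22/46 = 47.8%, the adjuvanted vaccine 36/62 = 58.1% → the adjuvanted vaccine
65-plus: Vaccine B 2/7 = 28.6%, the adjuvanted vaccine 47/117 = 40.2% → the adjuvanted vaccine
Overall: Vaccine B 82/144 = 56.9%, the adjuvanted vaccine 87/184 = 47.3% → Vaccine B
The adjuvanted vaccine wins each age group but Vaccine B wins overall — the comparison reverses. The adjuvanted vaccine's recipients skew toward 65-plus, which has a lower base rate.

Yes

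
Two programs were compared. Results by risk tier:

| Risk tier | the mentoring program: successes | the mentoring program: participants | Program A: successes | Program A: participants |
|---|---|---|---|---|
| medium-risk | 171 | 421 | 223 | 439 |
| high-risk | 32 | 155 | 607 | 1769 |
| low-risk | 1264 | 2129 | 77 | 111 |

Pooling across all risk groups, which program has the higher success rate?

the mentoring program

Medium-risk: the mentoring program 171/421 = 40.6%, Program A 223/439 = 50.8% → Program A
High-risk: the mentoring program 32/155 = 20.6%, Program A 607/1769 = 34.3% → Program A
Low-risk: the mentoring program 1264/2129 = 59.4%, Program A 77/111 = 69.4% → Program A
Overall: the mentoring program 1467/2705 = 54.2%, Program A 907/2319 = 39.1% → the mentoring program
(Program A wins every risk group but the mentoring program wins overall — Program A's participants skew toward the low-rate high-risk group.)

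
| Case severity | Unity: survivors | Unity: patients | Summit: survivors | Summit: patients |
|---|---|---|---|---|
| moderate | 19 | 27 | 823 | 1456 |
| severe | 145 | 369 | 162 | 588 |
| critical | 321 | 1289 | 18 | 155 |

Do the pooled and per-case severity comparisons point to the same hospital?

No

Moderate: Unity 19/27 = 70.4%, Summit 823/1456 = 56.5% → Unity
Severe: Unity 145/369 = 39.3%, Summit 162/588 = 27.6% → Unity
Critical: Unity 321/1289 = 24.9%, Summit 18/155 = 11.6% → Unity
Overall: Unity 485/1685 = 28.8%, Summit 1003/2199 = 45.6% → Summit
Unity wins each case group but Summit wins overall — the comparison reverses. Unity's patients skew toward critical, which has a lower base rate.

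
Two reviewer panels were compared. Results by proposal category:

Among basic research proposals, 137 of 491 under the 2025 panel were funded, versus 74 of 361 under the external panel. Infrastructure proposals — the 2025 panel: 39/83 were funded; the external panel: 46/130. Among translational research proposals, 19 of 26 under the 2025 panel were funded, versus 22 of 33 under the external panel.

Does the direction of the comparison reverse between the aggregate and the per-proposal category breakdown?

No

Basic research: the 2025 panel 137/491 = 27.9%, the external panel 74/361 = 20.5% → the 2025 panel
Infrastructure: the 2025 panel 39/83 = 47.0%, the external panel 46/130 = 35.4% → the 2025 panel
Translational research: the 2025 panel 19/26 = 73.1%, the external panel 22/33 = 66.7% → the 2025 panel
Overall: the 2025 panel 195/600 = 32.5%, the external panel 142/524 = 27.1% → the 2025 panel
The 2025 panel wins overall and in every proposal group — no reversal.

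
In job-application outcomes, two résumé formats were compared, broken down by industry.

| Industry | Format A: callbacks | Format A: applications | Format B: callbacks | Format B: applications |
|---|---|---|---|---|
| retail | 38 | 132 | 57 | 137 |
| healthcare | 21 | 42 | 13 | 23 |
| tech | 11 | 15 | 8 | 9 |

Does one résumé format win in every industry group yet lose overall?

Retail: Format A 38/132 = 28.8%, Format B 57/137 = 41.6% → Format B
Healthcare: Format A 21/42 = 50.0%, Format B 13/23 = 56.5% → Format B
Tech: Format A 11/15 = 73.3%, Format B 8/9 = 88.9% → Format B
Overall: Format A 70/189 = 37.0%, Format B 78/169 = 46.2% → Format B
Format B wins overall and in every industry group — no reversal.

No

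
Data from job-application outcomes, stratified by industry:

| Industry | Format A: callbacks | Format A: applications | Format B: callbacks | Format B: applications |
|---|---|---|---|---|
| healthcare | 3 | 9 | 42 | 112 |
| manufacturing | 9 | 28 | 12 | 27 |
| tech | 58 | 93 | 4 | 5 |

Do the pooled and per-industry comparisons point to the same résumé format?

No

Healthcare: Format A 3/9 = 33.3%, Format B 42/112 = 37.5% → Format B
Manufacturing: Format A 9/28 = 32.1%, Format B 12/27 = 44.4% → Format B
Tech: Format A 58/93 = 62.4%, Format B 4/5 = 80.0% → Format B
Overall: Format A 70/130 = 53.8%, Format B 58/144 = 40.3% → Format A
Format B wins each industry group but Format A wins overall — the comparison reverses. Format B's applications skew toward healthcare, which has a lower base rate.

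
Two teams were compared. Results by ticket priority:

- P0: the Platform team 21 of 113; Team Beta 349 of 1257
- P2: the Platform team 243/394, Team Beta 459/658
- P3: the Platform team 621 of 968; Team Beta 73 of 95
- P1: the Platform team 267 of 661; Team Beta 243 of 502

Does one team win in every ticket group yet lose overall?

P0: the Platform team 21/113 = 18.6%, Team Beta 349/1257 = 27.8% → Team Beta
P2: the Platform team 243/394 = 61.7%, Team Beta 459/658 = 69.8% → Team Beta
P3: the Platform team 621/968 = 64.2%, Team Beta 73/95 = 76.8% → Team Beta
P1: the Platform team 267/661 = 40.4%, Team Beta 243/502 = 48.4% → Team Beta
Overall: the Platform team 1152/2136 = 53.9%, Team Beta 1124/2512 = 44.7% → the Platform team
Team Beta wins each ticket group but the Platform team wins overall — the comparison reverses. Team Beta's tickets skew toward P0, which has a lower base rate.

Yes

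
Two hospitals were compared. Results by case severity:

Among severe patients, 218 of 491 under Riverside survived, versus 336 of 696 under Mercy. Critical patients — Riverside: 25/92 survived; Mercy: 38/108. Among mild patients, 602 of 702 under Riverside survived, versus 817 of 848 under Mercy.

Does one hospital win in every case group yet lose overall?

No

Severe: Riverside 218/491 = 44.4%, Mercy 336/696 = 48.3% → Mercy
Critical: Riverside 25/92 = 27.2%, Mercy 38/108 = 35.2% → Mercy
Mild: Riverside 602/702 = 85.8%, Mercy 817/848 = 96.3% → Mercy
Overall: Riverside 845/1285 = 65.8%, Mercy 1191/1652 = 72.1% → Mercy
Mercy wins overall and in every case group — no reversal.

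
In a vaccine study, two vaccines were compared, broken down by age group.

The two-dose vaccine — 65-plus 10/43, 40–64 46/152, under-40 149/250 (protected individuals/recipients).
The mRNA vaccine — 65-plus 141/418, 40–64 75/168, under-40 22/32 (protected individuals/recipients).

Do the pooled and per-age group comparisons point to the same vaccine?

65-plus: the two-dose vaccine 10/43 = 23.3%, the mRNA vaccine 141/418 = 33.7% → the mRNA vaccine
40–64: the two-dose vaccine 46/152 = 30.3%, the mRNA vaccine 75/168 = 44.6% → the mRNA vaccine
Under-40: the two-dose vaccine 149/250 = 59.6%, the mRNA vaccine 22/32 = 68.8% → the mRNA vaccine
Overall: the two-dose vaccine 205/445 = 46.1%, the mRNA vaccine 238/618 = 38.5% → the two-dose vaccine
The mRNA vaccine wins each age group but the two-dose vaccine wins overall — the comparison reverses. The mRNA vaccine's recipients skew toward 65-plus, which has a lower base rate.

No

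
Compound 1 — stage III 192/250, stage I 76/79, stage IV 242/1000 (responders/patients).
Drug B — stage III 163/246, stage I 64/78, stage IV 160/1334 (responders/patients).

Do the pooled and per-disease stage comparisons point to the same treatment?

Yes

Stage III: Compound 1 192/250 = 76.8%, Drug B 163/246 = 66.3% → Compound 1
Stage I: Compound 1 76/79 = 96.2%, Drug B 64/78 = 82.1% → Compound 1
Stage IV: Compound 1 242/1000 = 24.2%, Drug B 160/1334 = 12.0% → Compound 1
Overall: Compound 1 510/1329 = 38.4%, Drug B 387/1658 = 23.3% → Compound 1
Compound 1 wins overall and in every disease group — no reversal.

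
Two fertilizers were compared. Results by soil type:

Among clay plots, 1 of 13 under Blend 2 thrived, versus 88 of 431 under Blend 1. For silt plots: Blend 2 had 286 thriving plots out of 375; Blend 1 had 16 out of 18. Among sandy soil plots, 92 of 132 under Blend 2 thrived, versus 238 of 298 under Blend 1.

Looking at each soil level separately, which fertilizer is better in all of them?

Blend 1

Clay: Blend 2 1/13 = 7.7%, Blend 1 88/431 = 20.4% → Blend 1
Silt: Blend 2 286/375 = 76.3%, Blend 1 16/18 = 88.9% → Blend 1
Sandy soil: Blend 2 92/132 = 69.7%, Blend 1 238/298 = 79.9% → Blend 1
Blend 1 has the higher rate in all 3 groups.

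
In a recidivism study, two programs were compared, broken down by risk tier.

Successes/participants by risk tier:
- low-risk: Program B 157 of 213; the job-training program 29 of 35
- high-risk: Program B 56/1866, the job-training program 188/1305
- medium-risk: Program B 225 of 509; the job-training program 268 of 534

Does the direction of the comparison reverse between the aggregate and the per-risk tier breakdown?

Low-risk: Program B 157/213 = 73.7%, the job-training program 29/35 = 82.9% → the job-training program
High-risk: Program B 56/1866 = 3.0%, the job-training program 188/1305 = 14.4% → the job-training program
Medium-risk: Program B 225/509 = 44.2%, the job-training program 268/534 = 50.2% → the job-training program
Overall: Program B 438/2588 = 16.9%, the job-training program 485/1874 = 25.9% → the job-training program
The job-training program wins overall and in every risk group — no reversal.

No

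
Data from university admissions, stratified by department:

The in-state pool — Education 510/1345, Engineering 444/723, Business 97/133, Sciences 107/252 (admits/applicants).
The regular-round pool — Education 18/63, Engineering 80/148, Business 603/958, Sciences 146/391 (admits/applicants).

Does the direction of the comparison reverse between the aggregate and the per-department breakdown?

Yes

Education: the in-state pool 510/1345 = 37.9%, the regular-round pool 18/63 = 28.6% → the in-state pool
Engineering: the in-state pool 444/723 = 61.4%, the regular-round pool 80/148 = 54.1% → the in-state pool
Business: the in-state pool 97/133 = 72.9%, the regular-round pool 603/958 = 62.9% → the in-state pool
Sciences: the in-state pool 107/252 = 42.5%, the regular-round pool 146/391 = 37.3% → the in-state pool
Overall: the in-state pool 1158/2453 = 47.2%, the regular-round pool 847/1560 = 54.3% → the regular-round pool
The in-state pool wins each department group but the regular-round pool wins overall — the comparison reverses. The in-state pool's applicants skew toward Education, which has a lower base rate.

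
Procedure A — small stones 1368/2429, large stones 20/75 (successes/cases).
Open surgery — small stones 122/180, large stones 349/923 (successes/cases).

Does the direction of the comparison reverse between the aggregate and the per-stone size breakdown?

Yes

Small stones: Procedure A 1368/2429 = 56.3%, open surgery 122/180 = 67.8% → open surgery
Large stones: Procedure A 20/75 = 26.7%, open surgery 349/923 = 37.8% → open surgery
Overall: Procedure A 1388/2504 = 55.4%, open surgery 471/1103 = 42.7% → Procedure A
Open surgery wins each stone group but Procedure A wins overall — the comparison reverses. Open surgery's cases skew toward large stones, which has a lower base rate.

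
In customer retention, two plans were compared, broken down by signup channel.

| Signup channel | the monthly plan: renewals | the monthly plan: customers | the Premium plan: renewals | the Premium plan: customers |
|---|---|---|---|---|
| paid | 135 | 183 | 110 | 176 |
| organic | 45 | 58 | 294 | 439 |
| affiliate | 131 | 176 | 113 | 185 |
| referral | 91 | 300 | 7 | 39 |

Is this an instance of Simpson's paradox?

Paid: the monthly plan 135/183 = 73.8%, the Premium plan 110/176 = 62.5% → the monthly plan
Organic: the monthly plan 45/58 = 77.6%, the Premium plan 294/439 = 67.0% → the monthly plan
Affiliate: the monthly plan 131/176 = 74.4%, the Premium plan 113/185 = 61.1% → the monthly plan
Referral: the monthly plan 91/300 = 30.3%, the Premium plan 7/39 = 17.9% → the monthly plan
Overall: the monthly plan 402/717 = 56.1%, the Premium plan 524/839 = 62.5% → the Premium plan
The monthly plan wins each signup group but the Premium plan wins overall — the comparison reverses. The monthly plan's customers skew toward referral, which has a lower base rate.

Yes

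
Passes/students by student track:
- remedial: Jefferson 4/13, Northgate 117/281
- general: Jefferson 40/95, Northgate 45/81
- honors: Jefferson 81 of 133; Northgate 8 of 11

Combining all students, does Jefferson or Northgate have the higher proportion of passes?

Jefferson

Remedial: Jefferson 4/13 = 30.8%, Northgate 117/281 = 41.6% → Northgate
General: Jefferson 40/95 = 42.1%, Northgate 45/81 = 55.6% → Northgate
Honors: Jefferson 81/133 = 60.9%, Northgate 8/11 = 72.7% → Northgate
Overall: Jefferson 125/241 = 51.9%, Northgate 170/373 = 45.6% → Jefferson
(Northgate wins every student group but Jefferson wins overall — Northgate's students skew toward the low-rate remedial group.)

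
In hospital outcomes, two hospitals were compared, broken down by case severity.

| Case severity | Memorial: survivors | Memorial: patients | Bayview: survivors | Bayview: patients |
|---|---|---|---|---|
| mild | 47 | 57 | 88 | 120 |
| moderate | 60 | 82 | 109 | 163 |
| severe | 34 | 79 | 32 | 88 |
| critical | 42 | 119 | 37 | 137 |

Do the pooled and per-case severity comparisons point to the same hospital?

Mild: Memorial 47/57 = 82.5%, Bayview 88/120 = 73.3% → Memorial
Moderate: Memorial 60/82 = 73.2%, Bayview 109/163 = 66.9% → Memorial
Severe: Memorial 34/79 = 43.0%, Bayview 32/88 = 36.4% → Memorial
Critical: Memorial 42/119 = 35.3%, Bayview 37/137 = 27.0% → Memorial
Overall: Memorial 183/337 = 54.3%, Bayview 266/508 = 52.4% → Memorial
Memorial wins overall and in every case group — no reversal.

Yes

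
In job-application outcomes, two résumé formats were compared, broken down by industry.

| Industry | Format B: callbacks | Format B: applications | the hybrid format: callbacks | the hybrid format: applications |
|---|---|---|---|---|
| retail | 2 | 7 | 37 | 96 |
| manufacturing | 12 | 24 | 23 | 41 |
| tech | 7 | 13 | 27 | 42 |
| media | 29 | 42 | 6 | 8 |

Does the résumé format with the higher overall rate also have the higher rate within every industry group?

Retail: Format B 2/7 = 28.6%, the hybrid format 37/96 = 38.5% → the hybrid format
Manufacturing: Format B 12/24 = 50.0%, the hybrid format 23/41 = 56.1% → the hybrid format
Tech: Format B 7/13 = 53.8%, the hybrid format 27/42 = 64.3% → the hybrid format
Media: Format B 29/42 = 69.0%, the hybrid format 6/8 = 75.0% → the hybrid format
Overall: Format B 50/86 = 58.1%, the hybrid format 93/187 = 49.7% → Format B
The hybrid format wins each industry group but Format B wins overall — the comparison reverses. The hybrid format's applications skew toward retail, which has a lower base rate.

No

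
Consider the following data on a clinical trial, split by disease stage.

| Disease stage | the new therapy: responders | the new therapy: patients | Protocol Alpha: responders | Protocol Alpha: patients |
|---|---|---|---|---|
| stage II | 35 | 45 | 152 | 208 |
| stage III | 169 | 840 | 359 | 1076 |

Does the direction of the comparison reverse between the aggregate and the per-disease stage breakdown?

Stage II: the new therapy 35/45 = 77.8%, Protocol Alpha 152/208 = 73.1% → the new therapy
Stage III: the new therapy 169/840 = 20.1%, Protocol Alpha 359/1076 = 33.4% → Protocol Alpha
Overall: the new therapy 204/885 = 23.1%, Protocol Alpha 511/1284 = 39.8% → Protocol Alpha
Neither sweeps: the new therapy wins 1 of 2 groups, Protocol Alpha wins 1. Protocol Alpha wins overall but not every group — no Simpson reversal.

No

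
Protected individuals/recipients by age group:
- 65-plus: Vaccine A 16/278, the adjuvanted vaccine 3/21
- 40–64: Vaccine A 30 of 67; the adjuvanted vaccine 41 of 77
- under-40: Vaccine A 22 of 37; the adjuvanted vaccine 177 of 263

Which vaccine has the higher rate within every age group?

the adjuvanted vaccine

65-plus: Vaccine A 16/278 = 5.8%, the adjuvanted vaccine 3/21 = 14.3% → the adjuvanted vaccine
40–64: Vaccine A 30/67 = 44.8%, the adjuvanted vaccine 41/77 = 53.2% → the adjuvanted vaccine
Under-40: Vaccine A 22/37 = 59.5%, the adjuvanted vaccine 177/263 = 67.3% → the adjuvanted vaccine
The adjuvanted vaccine has the higher rate in all 3 groups.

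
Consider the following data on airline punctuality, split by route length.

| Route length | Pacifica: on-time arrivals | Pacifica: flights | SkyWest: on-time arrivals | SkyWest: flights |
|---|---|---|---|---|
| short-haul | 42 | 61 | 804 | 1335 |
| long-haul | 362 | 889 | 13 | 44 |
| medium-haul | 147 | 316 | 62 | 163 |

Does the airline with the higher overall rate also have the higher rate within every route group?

No

Short-haul: Pacifica 42/61 = 68.9%, SkyWest 804/1335 = 60.2% → Pacifica
Long-haul: Pacifica 362/889 = 40.7%, SkyWest 13/44 = 29.5% → Pacifica
Medium-haul: Pacifica 147/316 = 46.5%, SkyWest 62/163 = 38.0% → Pacifica
Overall: Pacifica 551/1266 = 43.5%, SkyWest 879/1542 = 57.0% → SkyWest
Pacifica wins each route group but SkyWest wins overall — the comparison reverses. Pacifica's flights skew toward long-haul, which has a lower base rate.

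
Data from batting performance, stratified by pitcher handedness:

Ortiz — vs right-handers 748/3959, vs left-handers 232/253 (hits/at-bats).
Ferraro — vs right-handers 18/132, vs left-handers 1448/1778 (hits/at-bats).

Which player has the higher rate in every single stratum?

Vs right-handers: Ortiz 748/3959 = 18.9%, Ferraro 18/132 = 13.6% → Ortiz
Vs left-handers: Ortiz 232/253 = 91.7%, Ferraro 1448/1778 = 81.4% → Ortiz
Ortiz has the higher rate in both groups.

Ortiz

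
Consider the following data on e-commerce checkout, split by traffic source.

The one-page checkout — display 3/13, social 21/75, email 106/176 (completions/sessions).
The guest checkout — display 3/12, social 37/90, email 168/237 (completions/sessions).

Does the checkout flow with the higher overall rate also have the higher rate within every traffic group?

Display: the one-page checkout 3/13 = 23.1%, the guest checkout 3/12 = 25.0% → the guest checkout
Social: the one-page checkout 21/75 = 28.0%, the guest checkout 37/90 = 41.1% → the guest checkout
Email: the one-page checkout 106/176 = 60.2%, the guest checkout 168/237 = 70.9% → the guest checkout
Overall: the one-page checkout 130/264 = 49.2%, the guest checkout 208/339 = 61.4% → the guest checkout
The guest checkout wins overall and in every traffic group — no reversal.

Yes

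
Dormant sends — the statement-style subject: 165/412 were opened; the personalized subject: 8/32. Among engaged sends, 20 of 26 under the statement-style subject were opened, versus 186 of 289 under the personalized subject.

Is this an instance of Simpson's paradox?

Dormant: the statement-style subject 165/412 = 40.0%, the personalized subject 8/32 = 25.0% → the statement-style subject
Engaged: the statement-style subject 20/26 = 76.9%, the personalized subject 186/289 = 64.4% → the statement-style subject
Overall: the statement-style subject 185/438 = 42.2%, the personalized subject 194/321 = 60.4% → the personalized subject
The statement-style subject wins each recipient group but the personalized subject wins overall — the comparison reverses. The statement-style subject's sends skew toward dormant, which has a lower base rate.

Yes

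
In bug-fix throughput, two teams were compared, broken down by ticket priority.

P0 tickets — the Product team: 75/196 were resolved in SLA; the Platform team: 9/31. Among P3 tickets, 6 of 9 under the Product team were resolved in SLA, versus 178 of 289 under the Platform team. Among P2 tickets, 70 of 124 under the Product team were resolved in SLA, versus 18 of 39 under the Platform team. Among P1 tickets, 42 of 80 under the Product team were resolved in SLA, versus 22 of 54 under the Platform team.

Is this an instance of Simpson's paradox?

Yes

P0: the Product team 75/196 = 38.3%, the Platform team 9/31 = 29.0% → the Product team
P3: the Product team 6/9 = 66.7%, the Platform team 178/289 = 61.6% → the Product team
P2: the Product team 70/124 = 56.5%, the Platform team 18/39 = 46.2% → the Product team
P1: the Product team 42/80 = 52.5%, the Platform team 22/54 = 40.7% → the Product team
Overall: the Product team 193/409 = 47.2%, the Platform team 227/413 = 55.0% → the Platform team
The Product team wins each ticket group but the Platform team wins overall — the comparison reverses. The Product team's tickets skew toward P0, which has a lower base rate.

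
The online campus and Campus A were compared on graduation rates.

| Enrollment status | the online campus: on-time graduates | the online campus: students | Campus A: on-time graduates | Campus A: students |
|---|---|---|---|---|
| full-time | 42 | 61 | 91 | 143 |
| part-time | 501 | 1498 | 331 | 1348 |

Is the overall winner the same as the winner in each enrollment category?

Full-time: the online campus 42/61 = 68.9%, Campus A 91/143 = 63.6% → the online campus
Part-time: the online campus 501/1498 = 33.4%, Campus A 331/1348 = 24.6% → the online campus
Overall: the online campus 543/1559 = 34.8%, Campus A 422/1491 = 28.3% → the online campus
The online campus wins overall and in every enrollment group — no reversal.

Yes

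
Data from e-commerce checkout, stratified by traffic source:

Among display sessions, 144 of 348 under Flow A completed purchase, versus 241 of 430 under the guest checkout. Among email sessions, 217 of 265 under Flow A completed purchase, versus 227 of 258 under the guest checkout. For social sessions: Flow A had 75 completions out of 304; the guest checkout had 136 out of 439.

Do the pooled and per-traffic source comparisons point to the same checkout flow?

Display: Flow A 144/348 = 41.4%, the guest checkout 241/430 = 56.0% → the guest checkout
Email: Flow A 217/265 = 81.9%, the guest checkout 227/258 = 88.0% → the guest checkout
Social: Flow A 75/304 = 24.7%, the guest checkout 136/439 = 31.0% → the guest checkout
Overall: Flow A 436/917 = 47.5%, the guest checkout 604/1127 = 53.6% → the guest checkout
The guest checkout wins overall and in every traffic group — no reversal.

Yes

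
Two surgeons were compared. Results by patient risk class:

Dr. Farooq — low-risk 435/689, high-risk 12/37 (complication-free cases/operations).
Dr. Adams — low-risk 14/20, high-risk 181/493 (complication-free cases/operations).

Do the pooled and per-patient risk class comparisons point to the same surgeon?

No

Low-risk: Dr. Farooq 435/689 = 63.1%, Dr. Adams 14/20 = 70.0% → Dr. Adams
High-risk: Dr. Farooq 12/37 = 32.4%, Dr. Adams 181/493 = 36.7% → Dr. Adams
Overall: Dr. Farooq 447/726 = 61.6%, Dr. Adams 195/513 = 38.0% → Dr. Farooq
Dr. Adams wins each patient risk group but Dr. Farooq wins overall — the comparison reverses. Dr. Adams's operations skew toward high-risk, which has a lower base rate.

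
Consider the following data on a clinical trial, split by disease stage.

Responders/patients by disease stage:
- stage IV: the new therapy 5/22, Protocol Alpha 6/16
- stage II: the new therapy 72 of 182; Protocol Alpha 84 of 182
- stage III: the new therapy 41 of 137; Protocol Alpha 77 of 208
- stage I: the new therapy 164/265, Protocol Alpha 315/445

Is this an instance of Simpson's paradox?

No

Stage IV: the new therapy 5/22 = 22.7%, Protocol Alpha 6/16 = 37.5% → Protocol Alpha
Stage II: the new therapy 72/182 = 39.6%, Protocol Alpha 84/182 = 46.2% → Protocol Alpha
Stage III: the new therapy 41/137 = 29.9%, Protocol Alpha 77/208 = 37.0% → Protocol Alpha
Stage I: the new therapy 164/265 = 61.9%, Protocol Alpha 315/445 = 70.8% → Protocol Alpha
Overall: the new therapy 282/606 = 46.5%, Protocol Alpha 482/851 = 56.6% → Protocol Alpha
Protocol Alpha wins overall and in every disease group — no reversal.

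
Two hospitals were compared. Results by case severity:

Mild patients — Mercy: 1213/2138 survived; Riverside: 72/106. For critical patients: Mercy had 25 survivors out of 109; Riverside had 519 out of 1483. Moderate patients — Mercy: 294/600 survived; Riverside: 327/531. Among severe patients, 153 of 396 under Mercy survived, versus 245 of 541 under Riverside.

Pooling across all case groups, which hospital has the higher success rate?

Mercy

Mild: Mercy 1213/2138 = 56.7%, Riverside 72/106 = 67.9% → Riverside
Critical: Mercy 25/109 = 22.9%, Riverside 519/1483 = 35.0% → Riverside
Moderate: Mercy 294/600 = 49.0%, Riverside 327/531 = 61.6% → Riverside
Severe: Mercy 153/396 = 38.6%, Riverside 245/541 = 45.3% → Riverside
Overall: Mercy 1685/3243 = 52.0%, Riverside 1163/2661 = 43.7% → Mercy
(Riverside wins every case group but Mercy wins overall — Riverside's patients skew toward the low-rate critical group.)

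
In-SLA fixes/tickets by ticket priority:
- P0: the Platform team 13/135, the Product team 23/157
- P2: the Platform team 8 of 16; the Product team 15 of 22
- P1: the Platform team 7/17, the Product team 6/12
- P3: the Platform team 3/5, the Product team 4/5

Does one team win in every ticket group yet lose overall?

No

P0: the Platform team 13/135 = 9.6%, the Product team 23/157 = 14.6% → the Product team
P2: the Platform team 8/16 = 50.0%, the Product team 15/22 = 68.2% → the Product team
P1: the Platform team 7/17 = 41.2%, the Product team 6/12 = 50.0% → the Product team
P3: the Platform team 3/5 = 60.0%, the Product team 4/5 = 80.0% → the Product team
Overall: the Platform team 31/173 = 17.9%, the Product team 48/196 = 24.5% → the Product team
The Product team wins overall and in every ticket group — no reversal.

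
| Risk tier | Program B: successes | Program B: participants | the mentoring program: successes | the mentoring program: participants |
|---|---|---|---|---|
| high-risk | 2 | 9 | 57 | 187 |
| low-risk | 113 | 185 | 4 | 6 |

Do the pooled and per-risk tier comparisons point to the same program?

High-risk: Program B 2/9 = 22.2%, the mentoring program 57/187 = 30.5% → the mentoring program
Low-risk: Program B 113/185 = 61.1%, the mentoring program 4/6 = 66.7% → the mentoring program
Overall: Program B 115/194 = 59.3%, the mentoring program 61/193 = 31.6% → Program B
The mentoring program wins each risk group but Program B wins overall — the comparison reverses. The mentoring program's participants skew toward high-risk, which has a lower base rate.

No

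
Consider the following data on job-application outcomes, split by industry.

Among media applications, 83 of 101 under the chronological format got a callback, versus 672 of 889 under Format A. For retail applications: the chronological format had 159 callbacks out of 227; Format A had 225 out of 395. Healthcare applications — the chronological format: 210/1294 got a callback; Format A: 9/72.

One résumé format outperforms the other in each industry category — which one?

Media: the chronological format 83/101 = 82.2%, Format A 672/889 = 75.6% → the chronological format
Retail: the chronological format 159/227 = 70.0%, Format A 225/395 = 57.0% → the chronological format
Healthcare: the chronological format 210/1294 = 16.2%, Format A 9/72 = 12.5% → the chronological format
The chronological format has the higher rate in all 3 groups.

the chronological format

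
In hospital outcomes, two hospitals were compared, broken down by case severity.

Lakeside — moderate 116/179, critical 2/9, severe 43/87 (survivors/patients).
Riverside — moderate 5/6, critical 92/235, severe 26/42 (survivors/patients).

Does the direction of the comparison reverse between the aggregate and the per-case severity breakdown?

Moderate: Lakeside 116/179 = 64.8%, Riverside 5/6 = 83.3% → Riverside
Critical: Lakeside 2/9 = 22.2%, Riverside 92/235 = 39.1% → Riverside
Severe: Lakeside 43/87 = 49.4%, Riverside 26/42 = 61.9% → Riverside
Overall: Lakeside 161/275 = 58.5%, Riverside 123/283 = 43.5% → Lakeside
Riverside wins each case group but Lakeside wins overall — the comparison reverses. Riverside's patients skew toward critical, which has a lower base rate.

Yes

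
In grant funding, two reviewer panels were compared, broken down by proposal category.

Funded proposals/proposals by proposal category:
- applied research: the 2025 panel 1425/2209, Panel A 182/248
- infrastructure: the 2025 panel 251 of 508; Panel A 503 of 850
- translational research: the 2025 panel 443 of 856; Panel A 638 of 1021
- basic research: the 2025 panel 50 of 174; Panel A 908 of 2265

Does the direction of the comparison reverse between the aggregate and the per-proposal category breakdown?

Applied research: the 2025 panel 1425/2209 = 64.5%, Panel A 182/248 = 73.4% → Panel A
Infrastructure: the 2025 panel 251/508 = 49.4%, Panel A 503/850 = 59.2% → Panel A
Translational research: the 2025 panel 443/856 = 51.8%, Panel A 638/1021 = 62.5% → Panel A
Basic research: the 2025 panel 50/174 = 28.7%, Panel A 908/2265 = 40.1% → Panel A
Overall: the 2025 panel 2169/3747 = 57.9%, Panel A 2231/4384 = 50.9% → the 2025 panel
Panel A wins each proposal group but the 2025 panel wins overall — the comparison reverses. Panel A's proposals skew toward basic research, which has a lower base rate.

Yes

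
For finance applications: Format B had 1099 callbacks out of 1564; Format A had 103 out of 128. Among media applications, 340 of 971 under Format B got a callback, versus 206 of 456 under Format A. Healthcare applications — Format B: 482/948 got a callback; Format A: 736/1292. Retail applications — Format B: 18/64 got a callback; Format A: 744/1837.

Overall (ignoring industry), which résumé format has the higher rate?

Format B

Finance: Format B 1099/1564 = 70.3%, Format A 103/128 = 80.5% → Format A
Media: Format B 340/971 = 35.0%, Format A 206/456 = 45.2% → Format A
Healthcare: Format B 482/948 = 50.8%, Format A 736/1292 = 57.0% → Format A
Retail: Format B 18/64 = 28.1%, Format A 744/1837 = 40.5% → Format A
Overall: Format B 1939/3547 = 54.7%, Format A 1789/3713 = 48.2% → Format B
(Format A wins every industry group but Format B wins overall — Format A's applications skew toward the low-rate retail group.)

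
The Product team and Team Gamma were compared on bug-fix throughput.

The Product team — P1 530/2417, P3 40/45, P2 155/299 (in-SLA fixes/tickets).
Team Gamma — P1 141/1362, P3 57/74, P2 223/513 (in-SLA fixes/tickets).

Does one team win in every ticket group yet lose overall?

P1: the Product team 530/2417 = 21.9%, Team Gamma 141/1362 = 10.4% → the Product team
P3: the Product team 40/45 = 88.9%, Team Gamma 57/74 = 77.0% → the Product team
P2: the Product team 155/299 = 51.8%, Team Gamma 223/513 = 43.5% → the Product team
Overall: the Product team 725/2761 = 26.3%, Team Gamma 421/1949 = 21.6% → the Product team
The Product team wins overall and in every ticket group — no reversal.

No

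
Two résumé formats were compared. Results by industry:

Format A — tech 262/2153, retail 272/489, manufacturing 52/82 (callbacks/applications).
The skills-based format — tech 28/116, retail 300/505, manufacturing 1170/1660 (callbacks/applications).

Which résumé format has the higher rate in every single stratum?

the skills-based format

Tech: Format A 262/2153 = 12.2%, the skills-based format 28/116 = 24.1% → the skills-based format
Retail: Format A 272/489 = 55.6%, the skills-based format 300/505 = 59.4% → the skills-based format
Manufacturing: Format A 52/82 = 63.4%, the skills-based format 1170/1660 = 70.5% → the skills-based format
The skills-based format has the higher rate in all 3 groups.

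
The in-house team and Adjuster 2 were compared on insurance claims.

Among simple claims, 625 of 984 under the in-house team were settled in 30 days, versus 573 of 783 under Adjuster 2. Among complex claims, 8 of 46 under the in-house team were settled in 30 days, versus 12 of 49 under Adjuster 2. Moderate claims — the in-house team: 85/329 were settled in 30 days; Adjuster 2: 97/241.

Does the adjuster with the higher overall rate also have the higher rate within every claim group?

Yes

Simple: the in-house team 625/984 = 63.5%, Adjuster 2 573/783 = 73.2% → Adjuster 2
Complex: the in-house team 8/46 = 17.4%, Adjuster 2 12/49 = 24.5% → Adjuster 2
Moderate: the in-house team 85/329 = 25.8%, Adjuster 2 97/241 = 40.2% → Adjuster 2
Overall: the in-house team 718/1359 = 52.8%, Adjuster 2 682/1073 = 63.6% → Adjuster 2
Adjuster 2 wins overall and in every claim group — no reversal.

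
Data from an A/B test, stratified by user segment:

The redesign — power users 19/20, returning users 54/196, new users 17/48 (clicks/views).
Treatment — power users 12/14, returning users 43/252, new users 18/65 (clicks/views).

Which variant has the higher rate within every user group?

Power users: the redesign 19/20 = 95.0%, Treatment 12/14 = 85.7% → the redesign
Returning users: the redesign 54/196 = 27.6%, Treatment 43/252 = 17.1% → the redesign
New users: the redesign 17/48 = 35.4%, Treatment 18/65 = 27.7% → the redesign
The redesign has the higher rate in all 3 groups.

the redesign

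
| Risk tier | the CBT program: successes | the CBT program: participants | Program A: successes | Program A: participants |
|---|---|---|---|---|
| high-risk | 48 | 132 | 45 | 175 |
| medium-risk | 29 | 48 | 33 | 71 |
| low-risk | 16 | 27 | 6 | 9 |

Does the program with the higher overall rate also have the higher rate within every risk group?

High-risk: the CBT program 48/132 = 36.4%, Program A 45/175 = 25.7% → the CBT program
Medium-risk: the CBT program 29/48 = 60.4%, Program A 33/71 = 46.5% → the CBT program
Low-risk: the CBT program 16/27 = 59.3%, Program A 6/9 = 66.7% → Program A
Overall: the CBT program 93/207 = 44.9%, Program A 84/255 = 32.9% → the CBT program
Neither sweeps: the CBT program wins 2 of 3 groups, Program A wins 1. The CBT program wins overall but not every group — no Simpson reversal.

No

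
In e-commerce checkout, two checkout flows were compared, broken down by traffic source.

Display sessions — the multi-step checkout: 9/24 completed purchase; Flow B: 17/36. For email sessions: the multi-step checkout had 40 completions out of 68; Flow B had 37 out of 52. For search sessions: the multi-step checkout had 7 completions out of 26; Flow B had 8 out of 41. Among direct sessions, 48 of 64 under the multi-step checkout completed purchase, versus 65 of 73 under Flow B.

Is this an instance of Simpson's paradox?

No

Display: the multi-step checkout 9/24 = 37.5%, Flow B 17/36 = 47.2% → Flow B
Email: the multi-step checkout 40/68 = 58.8%, Flow B 37/52 = 71.2% → Flow B
Search: the multi-step checkout 7/26 = 26.9%, Flow B 8/41 = 19.5% → the multi-step checkout
Direct: the multi-step checkout 48/64 = 75.0%, Flow B 65/73 = 89.0% → Flow B
Overall: the multi-step checkout 104/182 = 57.1%, Flow B 127/202 = 62.9% → Flow B
Neither sweeps: the multi-step checkout wins 1 of 4 groups, Flow B wins 3. Flow B wins overall but not every group — no Simpson reversal.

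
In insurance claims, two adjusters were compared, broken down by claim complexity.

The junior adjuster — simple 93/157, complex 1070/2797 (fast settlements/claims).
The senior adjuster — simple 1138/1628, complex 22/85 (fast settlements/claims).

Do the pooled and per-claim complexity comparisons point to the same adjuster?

Simple: the junior adjuster 93/157 = 59.2%, the senior adjuster 1138/1628 = 69.9% → the senior adjuster
Complex: the junior adjuster 1070/2797 = 38.3%, the senior adjuster 22/85 = 25.9% → the junior adjuster
Overall: the junior adjuster 1163/2954 = 39.4%, the senior adjuster 1160/1713 = 67.7% → the senior adjuster
Neither sweeps: the junior adjuster wins 1 of 2 groups, the senior adjuster wins 1. The senior adjuster wins overall but not every group — no Simpson reversal.

No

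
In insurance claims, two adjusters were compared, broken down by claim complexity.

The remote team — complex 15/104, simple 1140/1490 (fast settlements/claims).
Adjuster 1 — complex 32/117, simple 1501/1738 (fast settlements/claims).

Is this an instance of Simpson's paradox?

No

Complex: the remote team 15/104 = 14.4%, Adjuster 1 32/117 = 27.4% → Adjuster 1
Simple: the remote team 1140/1490 = 76.5%, Adjuster 1 1501/1738 = 86.4% → Adjuster 1
Overall: the remote team 1155/1594 = 72.5%, Adjuster 1 1533/1855 = 82.6% → Adjuster 1
Adjuster 1 wins overall and in every claim group — no reversal.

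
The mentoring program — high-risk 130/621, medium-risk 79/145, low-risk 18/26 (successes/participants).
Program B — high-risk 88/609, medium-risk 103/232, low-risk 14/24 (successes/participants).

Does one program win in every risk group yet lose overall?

No

High-risk: the mentoring program 130/621 = 20.9%, Program B 88/609 = 14.4% → the mentoring program
Medium-risk: the mentoring program 79/145 = 54.5%, Program B 103/232 = 44.4% → the mentoring program
Low-risk: the mentoring program 18/26 = 69.2%, Program B 14/24 = 58.3% → the mentoring program
Overall: the mentoring program 227/792 = 28.7%, Program B 205/865 = 23.7% → the mentoring program
The mentoring program wins overall and in every risk group — no reversal.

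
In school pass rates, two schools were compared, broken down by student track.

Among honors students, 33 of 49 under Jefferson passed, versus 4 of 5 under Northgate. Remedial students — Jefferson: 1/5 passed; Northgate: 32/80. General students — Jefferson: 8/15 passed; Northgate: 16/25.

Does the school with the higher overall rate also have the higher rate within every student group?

No

Honors: Jefferson 33/49 = 67.3%, Northgate 4/5 = 80.0% → Northgate
Remedial: Jefferson 1/5 = 20.0%, Northgate 32/80 = 40.0% → Northgate
General: Jefferson 8/15 = 53.3%, Northgate 16/25 = 64.0% → Northgate
Overall: Jefferson 42/69 = 60.9%, Northgate 52/110 = 47.3% → Jefferson
Northgate wins each student group but Jefferson wins overall — the comparison reverses. Northgate's students skew toward remedial, which has a lower base rate.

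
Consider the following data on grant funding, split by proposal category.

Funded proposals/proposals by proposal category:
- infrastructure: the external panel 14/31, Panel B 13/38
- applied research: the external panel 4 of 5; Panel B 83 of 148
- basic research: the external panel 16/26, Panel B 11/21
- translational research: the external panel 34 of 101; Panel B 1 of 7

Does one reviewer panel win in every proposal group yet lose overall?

Yes

Infrastructure: the external panel 14/31 = 45.2%, Panel B 13/38 = 34.2% → the external panel
Applied research: the external panel 4/5 = 80.0%, Panel B 83/148 = 56.1% → the external panel
Basic research: the external panel 16/26 = 61.5%, Panel B 11/21 = 52.4% → the external panel
Translational research: the external panel 34/101 = 33.7%, Panel B 1/7 = 14.3% → the external panel
Overall: the external panel 68/163 = 41.7%, Panel B 108/214 = 50.5% → Panel B
The external panel wins each proposal group but Panel B wins overall — the comparison reverses. The external panel's proposals skew toward translational research, which has a lower base rate.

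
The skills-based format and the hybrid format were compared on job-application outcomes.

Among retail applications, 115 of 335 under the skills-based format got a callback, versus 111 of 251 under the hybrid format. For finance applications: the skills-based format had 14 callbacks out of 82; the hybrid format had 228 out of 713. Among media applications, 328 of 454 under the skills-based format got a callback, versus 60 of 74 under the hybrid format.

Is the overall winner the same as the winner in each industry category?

No

Retail: the skills-based format 115/335 = 34.3%, the hybrid format 111/251 = 44.2% → the hybrid format
Finance: the skills-based format 14/82 = 17.1%, the hybrid format 228/713 = 32.0% → the hybrid format
Media: the skills-based format 328/454 = 72.2%, the hybrid format 60/74 = 81.1% → the hybrid format
Overall: the skills-based format 457/871 = 52.5%, the hybrid format 399/1038 = 38.4% → the skills-based format
The hybrid format wins each industry group but the skills-based format wins overall — the comparison reverses. The hybrid format's applications skew toward finance, which has a lower base rate.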